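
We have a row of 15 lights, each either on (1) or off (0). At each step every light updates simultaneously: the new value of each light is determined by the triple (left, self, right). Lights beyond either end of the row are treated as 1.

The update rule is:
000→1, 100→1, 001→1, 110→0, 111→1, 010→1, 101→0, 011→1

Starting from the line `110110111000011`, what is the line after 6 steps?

011001111111111

100100110111111
011111100111111
011111011111111
011110011111111
011101111111111
011001111111111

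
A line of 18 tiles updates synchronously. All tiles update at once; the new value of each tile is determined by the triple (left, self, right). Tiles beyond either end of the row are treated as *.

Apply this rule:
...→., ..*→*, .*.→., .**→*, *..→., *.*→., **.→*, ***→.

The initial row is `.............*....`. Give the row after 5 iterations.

........*....**.*.

iteration 1: ............*....*
iteration 2: ...........*....**
iteration 3: ..........*....**.
iteration 4: .........*....***.
iteration 5: ........*....**.*.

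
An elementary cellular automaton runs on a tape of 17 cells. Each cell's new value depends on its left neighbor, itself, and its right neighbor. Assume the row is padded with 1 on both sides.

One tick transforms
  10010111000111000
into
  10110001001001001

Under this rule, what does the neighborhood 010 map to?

1

At position 3 the neighborhood is 010; the next row has 1 there.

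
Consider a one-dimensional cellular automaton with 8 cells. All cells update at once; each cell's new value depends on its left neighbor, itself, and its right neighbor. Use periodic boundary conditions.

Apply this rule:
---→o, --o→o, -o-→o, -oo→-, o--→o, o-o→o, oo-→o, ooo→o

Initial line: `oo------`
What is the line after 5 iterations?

oooo-ooo

-ooooooo
o-oooooo
oo-ooooo
ooo-oooo
oooo-ooo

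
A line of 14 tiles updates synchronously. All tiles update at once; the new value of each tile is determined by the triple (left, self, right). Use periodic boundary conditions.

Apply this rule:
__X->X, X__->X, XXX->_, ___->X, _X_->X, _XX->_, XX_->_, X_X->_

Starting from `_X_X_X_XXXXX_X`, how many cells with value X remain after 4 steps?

_X_X_X_______X
_X_X_XXXXXXXXX
_X_X__________
XX_XXXXXXXXXXX
count of X: 13

13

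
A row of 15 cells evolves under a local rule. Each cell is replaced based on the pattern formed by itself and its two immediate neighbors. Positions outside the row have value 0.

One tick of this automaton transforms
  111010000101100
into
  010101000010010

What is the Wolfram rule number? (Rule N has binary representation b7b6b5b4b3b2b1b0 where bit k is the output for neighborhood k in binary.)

position 1: 111 → 1  (bit 7 = 1)
position 2: 110 → 0  (bit 6 = 0)
position 3: 101 → 1  (bit 5 = 1)
position 5: 100 → 1  (bit 4 = 1)
position 0: 011 → 0  (bit 3 = 0)
position 4: 010 → 0  (bit 2 = 0)
position 8: 001 → 0  (bit 1 = 0)
position 6: 000 → 0  (bit 0 = 0)
bits b7..b0 = 10110000 = 176

176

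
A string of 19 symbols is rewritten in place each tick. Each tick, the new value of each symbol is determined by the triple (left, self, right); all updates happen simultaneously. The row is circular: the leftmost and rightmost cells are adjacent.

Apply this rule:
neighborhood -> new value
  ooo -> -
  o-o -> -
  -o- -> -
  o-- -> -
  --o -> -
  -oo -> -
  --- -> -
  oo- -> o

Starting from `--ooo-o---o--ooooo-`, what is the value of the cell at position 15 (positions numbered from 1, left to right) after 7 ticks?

-

----o------------o-
-------------------
-------------------  (fixed point — unchanged through tick 7)
position 15 holds -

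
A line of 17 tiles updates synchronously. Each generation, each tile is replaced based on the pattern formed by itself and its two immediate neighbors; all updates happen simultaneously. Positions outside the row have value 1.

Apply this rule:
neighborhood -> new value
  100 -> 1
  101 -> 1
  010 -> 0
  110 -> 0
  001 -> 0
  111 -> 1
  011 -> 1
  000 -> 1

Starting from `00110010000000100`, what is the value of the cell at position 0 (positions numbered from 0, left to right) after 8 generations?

10101001111110010
01010101111101001
10101011111010101
01010111110101011
10101111101010111
01011111010101111
10111110101011111
01111101010111111
position 0 holds 0

0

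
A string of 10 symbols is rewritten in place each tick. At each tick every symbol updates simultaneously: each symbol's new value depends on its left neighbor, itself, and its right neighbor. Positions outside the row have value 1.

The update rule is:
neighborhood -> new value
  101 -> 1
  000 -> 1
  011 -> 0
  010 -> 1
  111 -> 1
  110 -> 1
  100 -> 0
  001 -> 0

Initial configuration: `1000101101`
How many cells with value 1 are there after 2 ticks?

8

1010110110
1111011011
count of 1: 8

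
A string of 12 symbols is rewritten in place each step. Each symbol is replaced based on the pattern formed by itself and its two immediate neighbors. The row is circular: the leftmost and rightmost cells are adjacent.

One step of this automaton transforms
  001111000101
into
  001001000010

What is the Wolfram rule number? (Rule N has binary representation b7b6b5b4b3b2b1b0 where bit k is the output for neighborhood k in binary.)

104

position 3: 111 → 0  (bit 7 = 0)
position 5: 110 → 1  (bit 6 = 1)
position 10: 101 → 1  (bit 5 = 1)
position 0: 100 → 0  (bit 4 = 0)
position 2: 011 → 1  (bit 3 = 1)
position 9: 010 → 0  (bit 2 = 0)
position 1: 001 → 0  (bit 1 = 0)
position 7: 000 → 0  (bit 0 = 0)
bits b7..b0 = 01101000 = 104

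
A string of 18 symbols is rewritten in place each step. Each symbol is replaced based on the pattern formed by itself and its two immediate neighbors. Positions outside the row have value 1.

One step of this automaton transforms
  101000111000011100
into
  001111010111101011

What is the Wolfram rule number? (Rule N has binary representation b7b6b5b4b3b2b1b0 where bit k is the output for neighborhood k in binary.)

position 7: 111 → 1  (bit 7 = 1)
position 0: 110 → 0  (bit 6 = 0)
position 1: 101 → 0  (bit 5 = 0)
position 3: 100 → 1  (bit 4 = 1)
position 6: 011 → 0  (bit 3 = 0)
position 2: 010 → 1  (bit 2 = 1)
position 5: 001 → 1  (bit 1 = 1)
position 4: 000 → 1  (bit 0 = 1)
bits b7..b0 = 10010111 = 151

151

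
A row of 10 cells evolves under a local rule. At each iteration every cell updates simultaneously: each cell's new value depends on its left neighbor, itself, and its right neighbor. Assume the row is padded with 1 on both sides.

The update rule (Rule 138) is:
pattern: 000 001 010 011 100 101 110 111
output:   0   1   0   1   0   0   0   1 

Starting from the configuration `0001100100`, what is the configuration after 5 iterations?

iteration 1: 0011001001
iteration 2: 0110010011
iteration 3: 0100100111
iteration 4: 0001001111
iteration 5: 0010011111

0010011111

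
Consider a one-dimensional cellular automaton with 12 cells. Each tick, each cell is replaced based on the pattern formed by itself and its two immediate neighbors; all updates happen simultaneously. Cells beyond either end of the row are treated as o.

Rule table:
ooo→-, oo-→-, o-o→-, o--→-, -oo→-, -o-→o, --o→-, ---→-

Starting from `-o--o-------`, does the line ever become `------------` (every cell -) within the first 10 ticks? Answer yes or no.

-o--o-------  (fixed point — unchanged through tick 10)
tick 10 is -o--o-------, still not uniform -

no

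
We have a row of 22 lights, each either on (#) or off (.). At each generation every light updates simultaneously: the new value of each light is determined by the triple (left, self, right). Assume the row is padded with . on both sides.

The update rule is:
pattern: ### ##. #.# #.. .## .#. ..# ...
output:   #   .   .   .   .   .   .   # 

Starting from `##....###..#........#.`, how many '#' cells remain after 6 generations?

7

...##..#.....######...
##.......###..####..##
...#####..#....##.....
##..###.....##....####
.....#..###....##..##.
####.....#..##........
count of #: 7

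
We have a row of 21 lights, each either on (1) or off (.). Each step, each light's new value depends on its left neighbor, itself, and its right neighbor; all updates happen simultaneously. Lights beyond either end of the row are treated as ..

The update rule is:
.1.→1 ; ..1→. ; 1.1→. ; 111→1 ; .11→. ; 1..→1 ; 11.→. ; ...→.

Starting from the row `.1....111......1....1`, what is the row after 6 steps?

step 1: .11....1.1.....11...1
step 2: ...1...1.11......1..1
step 3: ...11..1...1.....11.1
step 4: .....1.11..11.......1
step 5: .....1...1...1......1
step 6: .....11..11..11.....1

.....11..11..11.....1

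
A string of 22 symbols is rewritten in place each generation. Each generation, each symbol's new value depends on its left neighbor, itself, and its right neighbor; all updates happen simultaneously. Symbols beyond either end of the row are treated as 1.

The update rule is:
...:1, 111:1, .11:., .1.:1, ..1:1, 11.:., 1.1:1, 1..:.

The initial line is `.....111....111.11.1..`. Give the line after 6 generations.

.11.1.1.111..1..1.1.1.

.1111.1..111.1.1..11.1
1.11.11.1.1.1111.1..1.
.1..1..11111.11.11.111
11.11.1.111.1..1..1.11
1.1..111.1.11.11.111.1
.11.1.1.111..1..1.1.1.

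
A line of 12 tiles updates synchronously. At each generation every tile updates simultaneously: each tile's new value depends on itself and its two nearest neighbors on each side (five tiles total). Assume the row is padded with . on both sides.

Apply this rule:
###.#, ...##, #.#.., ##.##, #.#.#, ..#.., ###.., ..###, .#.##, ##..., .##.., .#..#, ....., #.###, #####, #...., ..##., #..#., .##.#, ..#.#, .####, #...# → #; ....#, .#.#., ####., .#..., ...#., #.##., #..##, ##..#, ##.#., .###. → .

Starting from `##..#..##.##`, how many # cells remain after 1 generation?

##.###.###.#
count of #: 9

9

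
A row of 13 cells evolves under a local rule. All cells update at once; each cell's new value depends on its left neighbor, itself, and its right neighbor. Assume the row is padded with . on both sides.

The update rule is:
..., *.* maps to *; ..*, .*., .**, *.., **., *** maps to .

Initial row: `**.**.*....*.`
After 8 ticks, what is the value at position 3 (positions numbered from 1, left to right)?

.

tick 1: ..*..*..**...
tick 2: *..........**
tick 3: ..********...
tick 4: *..........**  (repeats tick 2; period 2)
tick 8: *..........**
position 3 holds .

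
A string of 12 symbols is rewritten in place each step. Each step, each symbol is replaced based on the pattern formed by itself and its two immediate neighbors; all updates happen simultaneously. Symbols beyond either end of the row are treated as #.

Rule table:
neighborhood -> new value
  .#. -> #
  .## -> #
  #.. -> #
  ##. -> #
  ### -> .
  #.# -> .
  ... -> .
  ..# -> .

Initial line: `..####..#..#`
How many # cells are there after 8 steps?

#.#..##.##.#
#.##.##.##.#
#.##.##.##.#  (fixed point — unchanged through step 8)
count of #: 8

8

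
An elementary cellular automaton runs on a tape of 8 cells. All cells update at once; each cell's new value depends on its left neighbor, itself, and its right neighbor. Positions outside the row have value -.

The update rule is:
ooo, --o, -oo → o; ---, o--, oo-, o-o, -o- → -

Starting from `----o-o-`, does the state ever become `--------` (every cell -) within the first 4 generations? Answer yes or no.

---o----
--o-----
-o------
o-------
generation 4 is o-------, still not uniform -

no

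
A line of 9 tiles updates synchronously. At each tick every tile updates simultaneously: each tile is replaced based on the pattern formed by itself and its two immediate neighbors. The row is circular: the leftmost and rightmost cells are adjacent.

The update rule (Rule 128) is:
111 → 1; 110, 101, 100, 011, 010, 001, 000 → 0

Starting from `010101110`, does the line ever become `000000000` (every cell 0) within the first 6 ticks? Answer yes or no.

000000100
000000000
all cells are 0 at tick 2

yes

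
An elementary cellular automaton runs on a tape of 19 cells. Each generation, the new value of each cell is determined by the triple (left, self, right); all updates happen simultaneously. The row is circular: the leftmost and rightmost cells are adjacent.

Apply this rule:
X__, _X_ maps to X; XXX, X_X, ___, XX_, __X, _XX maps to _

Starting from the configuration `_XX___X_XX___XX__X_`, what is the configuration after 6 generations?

___X__X___X____X_XX
X__XX_XX__XX___X___
XX______X___X__XX__
__X_____XX__XX___X_
__XX______X___X__XX
X___X_____XX__XX___

X___X_____XX__XX___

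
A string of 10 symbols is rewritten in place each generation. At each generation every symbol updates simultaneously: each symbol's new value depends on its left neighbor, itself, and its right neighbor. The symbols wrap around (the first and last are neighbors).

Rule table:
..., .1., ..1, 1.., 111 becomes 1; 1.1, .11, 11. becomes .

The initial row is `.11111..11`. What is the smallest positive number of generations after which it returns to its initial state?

6

..111.11..
11.1....11
1..11111.1
.11.111...
1....1.111
.11111..11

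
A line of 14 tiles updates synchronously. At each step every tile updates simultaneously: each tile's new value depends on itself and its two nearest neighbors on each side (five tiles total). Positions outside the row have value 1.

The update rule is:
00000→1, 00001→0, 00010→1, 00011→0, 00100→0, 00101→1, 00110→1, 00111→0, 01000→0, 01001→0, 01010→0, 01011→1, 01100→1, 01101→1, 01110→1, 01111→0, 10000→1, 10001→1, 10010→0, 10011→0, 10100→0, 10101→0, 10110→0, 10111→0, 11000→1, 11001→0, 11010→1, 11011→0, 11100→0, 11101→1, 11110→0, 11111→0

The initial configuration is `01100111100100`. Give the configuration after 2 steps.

00001111111100

00100000000000
00001111111100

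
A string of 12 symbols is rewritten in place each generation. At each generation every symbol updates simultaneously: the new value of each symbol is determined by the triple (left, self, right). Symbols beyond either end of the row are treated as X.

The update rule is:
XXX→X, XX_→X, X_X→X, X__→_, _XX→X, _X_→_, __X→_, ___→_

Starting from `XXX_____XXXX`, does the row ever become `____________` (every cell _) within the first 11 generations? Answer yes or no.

no

generation 1: XXX_____XXXX  (fixed point — unchanged through generation 11)
generation 11 is XXX_____XXXX, still not uniform _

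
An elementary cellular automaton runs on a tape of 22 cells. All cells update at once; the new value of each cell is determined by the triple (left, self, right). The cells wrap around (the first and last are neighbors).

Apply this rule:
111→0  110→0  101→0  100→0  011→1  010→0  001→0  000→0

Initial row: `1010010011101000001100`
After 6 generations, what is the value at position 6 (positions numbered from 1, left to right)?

0000000010000000001000
0000000000000000000000
0000000000000000000000  (fixed point — unchanged through generation 6)
position 6 holds 0

0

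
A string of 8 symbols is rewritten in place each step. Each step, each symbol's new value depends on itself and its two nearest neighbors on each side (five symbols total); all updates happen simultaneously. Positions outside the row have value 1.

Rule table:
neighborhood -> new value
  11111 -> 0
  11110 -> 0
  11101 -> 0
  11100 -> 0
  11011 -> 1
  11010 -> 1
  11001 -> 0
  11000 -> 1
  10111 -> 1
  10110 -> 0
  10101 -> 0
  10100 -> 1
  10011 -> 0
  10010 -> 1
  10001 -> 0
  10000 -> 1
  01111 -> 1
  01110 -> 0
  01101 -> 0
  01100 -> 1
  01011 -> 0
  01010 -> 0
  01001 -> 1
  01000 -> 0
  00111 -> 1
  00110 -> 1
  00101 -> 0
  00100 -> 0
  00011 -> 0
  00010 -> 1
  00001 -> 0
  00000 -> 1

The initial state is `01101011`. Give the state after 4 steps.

step 1: 10010011
step 2: 00101011
step 3: 01000011
step 4: 11010011

11010011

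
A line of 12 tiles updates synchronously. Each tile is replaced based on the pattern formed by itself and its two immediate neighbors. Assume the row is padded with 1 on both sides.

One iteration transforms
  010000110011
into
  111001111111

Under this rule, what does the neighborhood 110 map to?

At position 7 the neighborhood is 110; the next row has 1 there.

1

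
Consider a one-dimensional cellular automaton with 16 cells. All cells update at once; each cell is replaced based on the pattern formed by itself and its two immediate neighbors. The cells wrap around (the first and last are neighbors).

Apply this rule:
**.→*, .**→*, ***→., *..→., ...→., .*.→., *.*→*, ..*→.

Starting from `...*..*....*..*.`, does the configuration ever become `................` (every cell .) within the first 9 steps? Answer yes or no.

yes

................
all cells are . at step 1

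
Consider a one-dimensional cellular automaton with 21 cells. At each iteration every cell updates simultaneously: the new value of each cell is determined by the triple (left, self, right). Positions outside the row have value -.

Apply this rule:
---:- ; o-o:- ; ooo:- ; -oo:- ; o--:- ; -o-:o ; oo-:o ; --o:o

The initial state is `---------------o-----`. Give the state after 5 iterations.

----------oo-o-o-----

iteration 1: --------------oo-----
iteration 2: -------------o-o-----
iteration 3: ------------oo-o-----
iteration 4: -----------o-o-o-----
iteration 5: ----------oo-o-o-----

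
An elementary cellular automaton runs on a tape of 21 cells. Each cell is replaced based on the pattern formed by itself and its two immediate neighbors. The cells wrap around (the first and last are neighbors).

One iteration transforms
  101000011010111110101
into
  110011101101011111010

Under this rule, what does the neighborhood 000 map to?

1

At position 4 the neighborhood is 000; the next row has 1 there.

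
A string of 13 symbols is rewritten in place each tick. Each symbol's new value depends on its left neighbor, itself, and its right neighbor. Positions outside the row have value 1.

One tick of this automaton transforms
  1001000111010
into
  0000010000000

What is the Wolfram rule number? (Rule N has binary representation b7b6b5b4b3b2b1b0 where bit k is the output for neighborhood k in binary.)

1

position 8: 111 → 0  (bit 7 = 0)
position 0: 110 → 0  (bit 6 = 0)
position 10: 101 → 0  (bit 5 = 0)
position 1: 100 → 0  (bit 4 = 0)
position 7: 011 → 0  (bit 3 = 0)
position 3: 010 → 0  (bit 2 = 0)
position 2: 001 → 0  (bit 1 = 0)
position 5: 000 → 1  (bit 0 = 1)
bits b7..b0 = 00000001 = 1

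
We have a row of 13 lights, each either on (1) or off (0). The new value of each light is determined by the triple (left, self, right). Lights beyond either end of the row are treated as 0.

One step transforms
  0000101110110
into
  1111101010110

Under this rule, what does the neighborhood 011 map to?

1

At position 6 the neighborhood is 011; the next row has 1 there.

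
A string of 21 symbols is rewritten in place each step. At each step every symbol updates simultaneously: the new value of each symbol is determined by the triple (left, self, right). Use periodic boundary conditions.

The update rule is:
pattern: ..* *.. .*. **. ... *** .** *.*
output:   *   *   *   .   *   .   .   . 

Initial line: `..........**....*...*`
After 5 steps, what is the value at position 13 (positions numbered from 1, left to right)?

**********..*********
..........**.........
**********..*********  (repeats step 1; period 2)
step 5: **********..*********
position 13 holds *

*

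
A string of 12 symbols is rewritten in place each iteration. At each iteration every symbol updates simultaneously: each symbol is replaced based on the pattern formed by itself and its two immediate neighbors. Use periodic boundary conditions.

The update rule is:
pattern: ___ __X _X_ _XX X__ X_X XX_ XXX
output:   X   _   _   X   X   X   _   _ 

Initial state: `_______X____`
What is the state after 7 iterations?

iteration 1: XXXXXX__XXXX
iteration 2: ______X_X___
iteration 3: XXXXX__X_XXX
iteration 4: _____X__XX__
iteration 5: XXXX__X_X_XX
iteration 6: ____X__X_XX_
iteration 7: XXX__X__XX_X

XXX__X__XX_X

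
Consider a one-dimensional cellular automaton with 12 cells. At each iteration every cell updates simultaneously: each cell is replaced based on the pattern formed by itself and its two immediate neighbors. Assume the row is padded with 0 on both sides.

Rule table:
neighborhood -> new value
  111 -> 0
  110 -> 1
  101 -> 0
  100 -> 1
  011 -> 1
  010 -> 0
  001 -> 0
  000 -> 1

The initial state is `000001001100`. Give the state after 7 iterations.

111100101111
100110001001
010111100100
000100110011
110010111011
111000101011
101110000011

101110000011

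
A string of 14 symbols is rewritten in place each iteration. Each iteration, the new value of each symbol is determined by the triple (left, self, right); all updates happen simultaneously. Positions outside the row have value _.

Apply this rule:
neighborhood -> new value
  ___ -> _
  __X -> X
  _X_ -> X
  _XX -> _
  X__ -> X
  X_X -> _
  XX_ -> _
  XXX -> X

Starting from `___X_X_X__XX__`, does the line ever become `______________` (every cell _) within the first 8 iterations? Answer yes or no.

__XX_X_XXX__X_
_X___X__X_XXXX
XXX_XXXXX__XX_
_X___XXX_XX__X
XXX_X_X____XXX
_X__X_XX__X_X_
XXXXX___XXX_XX
_XXX_X_X_X____
iteration 8 is _XXX_X_X_X____, still not uniform _

no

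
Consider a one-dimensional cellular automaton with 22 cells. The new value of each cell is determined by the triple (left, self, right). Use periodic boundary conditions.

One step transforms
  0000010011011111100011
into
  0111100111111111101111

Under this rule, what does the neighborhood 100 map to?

At position 0 the neighborhood is 100; the next row has 0 there.

0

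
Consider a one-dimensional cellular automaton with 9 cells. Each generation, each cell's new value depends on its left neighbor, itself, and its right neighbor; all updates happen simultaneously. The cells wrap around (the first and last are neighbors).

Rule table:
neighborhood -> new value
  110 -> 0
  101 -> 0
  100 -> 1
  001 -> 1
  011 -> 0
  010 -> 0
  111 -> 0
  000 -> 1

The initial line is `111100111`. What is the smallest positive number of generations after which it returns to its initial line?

generation 1: 000011000
generation 2: 111100111

2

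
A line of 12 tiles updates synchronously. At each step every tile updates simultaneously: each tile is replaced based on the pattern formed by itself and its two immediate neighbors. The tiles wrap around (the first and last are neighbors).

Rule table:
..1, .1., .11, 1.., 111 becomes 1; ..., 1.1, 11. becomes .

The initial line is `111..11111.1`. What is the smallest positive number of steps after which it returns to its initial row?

11.111111..1
1..11111.111
.111111..111
.11111.1111.
11111..111.1
1111.1111..1
111..111.111
11.1111..111
1..111.11111
.1111..11111
.111.111111.
111..11111.1

12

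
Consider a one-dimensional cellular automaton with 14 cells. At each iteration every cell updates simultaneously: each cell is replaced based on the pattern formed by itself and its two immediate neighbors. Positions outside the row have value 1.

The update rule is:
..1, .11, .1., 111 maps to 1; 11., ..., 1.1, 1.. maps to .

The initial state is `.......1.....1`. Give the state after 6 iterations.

......11....11
.....11....111
....11....1111
...11....11111
..11....111111
.11....1111111

.11....1111111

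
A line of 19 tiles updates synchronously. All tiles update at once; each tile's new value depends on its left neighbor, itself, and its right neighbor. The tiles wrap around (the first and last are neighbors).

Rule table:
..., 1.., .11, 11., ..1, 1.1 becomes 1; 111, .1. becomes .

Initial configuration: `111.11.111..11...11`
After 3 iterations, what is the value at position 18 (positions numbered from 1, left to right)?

1

..111111.111111111.
111....111.......11
..111111.111111111.
position 18 holds 1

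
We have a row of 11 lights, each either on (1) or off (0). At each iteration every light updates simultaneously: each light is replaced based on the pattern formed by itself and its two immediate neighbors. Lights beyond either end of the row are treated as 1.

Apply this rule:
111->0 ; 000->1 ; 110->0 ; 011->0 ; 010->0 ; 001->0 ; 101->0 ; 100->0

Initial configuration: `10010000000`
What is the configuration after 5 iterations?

iteration 1: 00000111110
iteration 2: 01110000000
iteration 3: 00000111110  (repeats iteration 1; period 2)
iteration 5: 00000111110

00000111110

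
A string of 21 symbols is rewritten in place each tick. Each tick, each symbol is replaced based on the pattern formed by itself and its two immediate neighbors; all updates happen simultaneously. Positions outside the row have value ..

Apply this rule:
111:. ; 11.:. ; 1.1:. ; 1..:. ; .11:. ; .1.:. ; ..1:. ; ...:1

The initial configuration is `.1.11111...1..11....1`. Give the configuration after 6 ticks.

tick 1: .........1.......11..
tick 2: 11111111...11111....1
tick 3: .........1.......11..  (repeats tick 1; period 2)
tick 6: 11111111...11111....1

11111111...11111....1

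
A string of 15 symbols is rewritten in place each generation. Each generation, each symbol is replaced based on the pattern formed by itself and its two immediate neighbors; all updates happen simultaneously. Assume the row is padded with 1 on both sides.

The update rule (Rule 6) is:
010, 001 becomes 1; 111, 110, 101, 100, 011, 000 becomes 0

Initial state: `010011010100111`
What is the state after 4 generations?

generation 1: 010100010101000
generation 2: 010100110101001
generation 3: 010101000101010
generation 4: 010101001101010

010101001101010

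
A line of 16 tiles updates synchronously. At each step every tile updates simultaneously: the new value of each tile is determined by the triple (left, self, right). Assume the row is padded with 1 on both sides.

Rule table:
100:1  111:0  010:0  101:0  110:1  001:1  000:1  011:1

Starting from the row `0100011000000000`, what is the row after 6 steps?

1110000000000000

0011111111111111
1110000000000000
0011111111111111  (repeats step 1; period 2)
step 6: 1110000000000000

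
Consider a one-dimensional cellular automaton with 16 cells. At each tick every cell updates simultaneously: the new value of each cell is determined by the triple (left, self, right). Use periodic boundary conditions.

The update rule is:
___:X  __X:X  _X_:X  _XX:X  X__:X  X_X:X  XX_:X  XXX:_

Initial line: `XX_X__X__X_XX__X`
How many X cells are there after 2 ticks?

3

_XXXXXXXXXXXXXXX
XX_____________X
count of X: 3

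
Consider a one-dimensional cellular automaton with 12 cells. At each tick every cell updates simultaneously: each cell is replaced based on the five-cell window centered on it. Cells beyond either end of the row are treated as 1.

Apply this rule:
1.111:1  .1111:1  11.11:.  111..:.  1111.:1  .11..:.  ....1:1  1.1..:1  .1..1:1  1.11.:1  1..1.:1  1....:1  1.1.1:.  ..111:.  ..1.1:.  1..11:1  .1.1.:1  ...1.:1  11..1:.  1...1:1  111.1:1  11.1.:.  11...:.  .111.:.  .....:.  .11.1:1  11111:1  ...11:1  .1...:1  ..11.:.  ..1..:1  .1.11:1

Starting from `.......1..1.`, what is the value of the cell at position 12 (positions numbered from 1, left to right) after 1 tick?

.1...11111.1
position 12 holds 1

1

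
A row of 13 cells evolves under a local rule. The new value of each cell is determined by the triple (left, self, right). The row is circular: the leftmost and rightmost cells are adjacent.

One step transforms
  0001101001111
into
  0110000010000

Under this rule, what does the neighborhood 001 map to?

At position 2 the neighborhood is 001; the next row has 1 there.

1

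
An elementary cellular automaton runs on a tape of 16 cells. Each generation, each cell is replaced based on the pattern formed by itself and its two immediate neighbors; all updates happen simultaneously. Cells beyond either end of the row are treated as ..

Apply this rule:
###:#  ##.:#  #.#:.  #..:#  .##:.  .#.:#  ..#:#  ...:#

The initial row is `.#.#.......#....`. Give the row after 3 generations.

generation 1: ##.#############
generation 2: .#..############
generation 3: ####.###########

####.###########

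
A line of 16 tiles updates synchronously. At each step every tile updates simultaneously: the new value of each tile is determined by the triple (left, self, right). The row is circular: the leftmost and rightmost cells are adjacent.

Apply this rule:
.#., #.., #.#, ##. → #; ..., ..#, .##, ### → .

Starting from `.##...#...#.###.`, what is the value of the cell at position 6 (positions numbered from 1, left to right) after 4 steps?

#

step 1: ..##..##..##..##
step 2: #..##..##..##..#
step 3: ##..##..##..##..
step 4: .##..##..##..##.
position 6 holds #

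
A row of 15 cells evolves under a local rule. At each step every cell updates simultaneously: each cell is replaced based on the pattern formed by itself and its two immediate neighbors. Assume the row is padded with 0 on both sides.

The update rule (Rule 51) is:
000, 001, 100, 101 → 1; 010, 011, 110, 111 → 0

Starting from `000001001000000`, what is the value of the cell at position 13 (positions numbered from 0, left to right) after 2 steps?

0

111110110111111
000001001000000
position 13 holds 0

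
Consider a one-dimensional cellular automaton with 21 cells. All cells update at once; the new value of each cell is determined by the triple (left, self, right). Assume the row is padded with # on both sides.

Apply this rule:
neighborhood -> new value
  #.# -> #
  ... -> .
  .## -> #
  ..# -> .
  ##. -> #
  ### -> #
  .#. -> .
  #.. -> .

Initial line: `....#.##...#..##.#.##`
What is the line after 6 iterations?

.....###......#######

.....###......###.###
.....###......#######
.....###......#######  (fixed point — unchanged through iteration 6)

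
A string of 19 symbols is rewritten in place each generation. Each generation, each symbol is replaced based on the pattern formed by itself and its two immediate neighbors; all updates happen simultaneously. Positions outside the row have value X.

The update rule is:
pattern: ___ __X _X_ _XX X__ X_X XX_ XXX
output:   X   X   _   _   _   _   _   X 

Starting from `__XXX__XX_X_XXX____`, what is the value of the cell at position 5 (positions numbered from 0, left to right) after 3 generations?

_X_X__X______X__XXX
_____X__XXXXX__X_XX
_XXXX__X_XXX__X___X
position 5 holds _

_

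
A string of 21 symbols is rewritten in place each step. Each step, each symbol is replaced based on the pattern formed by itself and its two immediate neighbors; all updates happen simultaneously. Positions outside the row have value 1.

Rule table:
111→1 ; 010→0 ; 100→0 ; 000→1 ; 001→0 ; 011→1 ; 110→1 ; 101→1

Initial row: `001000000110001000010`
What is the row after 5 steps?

111111111111101111001

step 1: 000011110110100011001
step 2: 011011111111001011001
step 3: 111111111111000111001
step 4: 111111111111010111001
step 5: 111111111111101111001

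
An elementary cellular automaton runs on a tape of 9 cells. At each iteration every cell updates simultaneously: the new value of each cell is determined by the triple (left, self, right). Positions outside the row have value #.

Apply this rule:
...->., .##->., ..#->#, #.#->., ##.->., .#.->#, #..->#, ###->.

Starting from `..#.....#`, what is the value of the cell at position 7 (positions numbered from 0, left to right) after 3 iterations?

.

iteration 1: ####...#.
iteration 2: ....#.##.
iteration 3: #..##....
position 7 holds .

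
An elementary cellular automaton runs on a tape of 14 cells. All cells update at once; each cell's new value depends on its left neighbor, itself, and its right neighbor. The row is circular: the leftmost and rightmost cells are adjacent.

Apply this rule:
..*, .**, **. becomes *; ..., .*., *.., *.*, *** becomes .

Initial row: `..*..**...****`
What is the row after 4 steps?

step 1: .*..***..**..*
step 2: ...**.*.***.*.
step 3: ..***...*.*...
step 4: .**.*..*......

.**.*..*......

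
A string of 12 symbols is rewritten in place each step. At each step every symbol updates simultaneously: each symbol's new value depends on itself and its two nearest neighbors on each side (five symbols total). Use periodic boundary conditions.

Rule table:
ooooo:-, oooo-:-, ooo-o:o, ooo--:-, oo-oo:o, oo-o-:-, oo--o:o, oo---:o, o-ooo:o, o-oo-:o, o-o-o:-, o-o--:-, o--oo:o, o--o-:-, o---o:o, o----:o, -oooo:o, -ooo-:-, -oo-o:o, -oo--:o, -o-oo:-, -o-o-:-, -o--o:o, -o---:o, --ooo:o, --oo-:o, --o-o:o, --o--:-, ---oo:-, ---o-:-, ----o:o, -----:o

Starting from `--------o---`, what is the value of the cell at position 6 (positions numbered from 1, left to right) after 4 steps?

ooooooo--ooo
-------oooo-
oooooo-oo--o
o----ooooooo
position 6 holds o

o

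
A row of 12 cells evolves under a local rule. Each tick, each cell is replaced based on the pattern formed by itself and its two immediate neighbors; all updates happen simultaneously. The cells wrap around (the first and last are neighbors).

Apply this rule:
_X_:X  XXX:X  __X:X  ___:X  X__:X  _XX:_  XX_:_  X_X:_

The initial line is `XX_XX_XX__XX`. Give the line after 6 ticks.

X_______XX_X
_XXXXXXX____
X_XXXXX_XXXX
___XXX___XXX
XXX_X_XXX_X_
_X__X__X__X_

_X__X__X__X_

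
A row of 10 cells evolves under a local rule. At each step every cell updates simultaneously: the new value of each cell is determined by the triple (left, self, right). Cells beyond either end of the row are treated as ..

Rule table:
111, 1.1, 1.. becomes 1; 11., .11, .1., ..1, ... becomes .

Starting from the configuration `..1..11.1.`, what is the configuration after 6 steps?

........1.

step 1: ...1...1.1
step 2: ....1...1.
step 3: .....1...1
step 4: ......1...
step 5: .......1..
step 6: ........1.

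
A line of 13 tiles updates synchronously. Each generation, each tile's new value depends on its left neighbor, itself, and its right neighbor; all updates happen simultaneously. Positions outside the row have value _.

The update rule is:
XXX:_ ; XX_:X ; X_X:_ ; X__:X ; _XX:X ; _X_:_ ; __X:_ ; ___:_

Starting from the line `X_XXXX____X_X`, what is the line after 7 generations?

_________X_XX

__X__XX______
___X_XXX_____
_____X_XX____
_______XXX___
_______X_XX__
_________XXX_
_________X_XX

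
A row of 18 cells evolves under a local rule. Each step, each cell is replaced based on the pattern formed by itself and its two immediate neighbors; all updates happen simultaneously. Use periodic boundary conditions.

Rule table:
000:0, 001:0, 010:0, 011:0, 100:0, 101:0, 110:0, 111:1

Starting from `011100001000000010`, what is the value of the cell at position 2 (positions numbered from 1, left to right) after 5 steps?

001000000000000000
000000000000000000
000000000000000000  (fixed point — unchanged through step 5)
position 2 holds 0

0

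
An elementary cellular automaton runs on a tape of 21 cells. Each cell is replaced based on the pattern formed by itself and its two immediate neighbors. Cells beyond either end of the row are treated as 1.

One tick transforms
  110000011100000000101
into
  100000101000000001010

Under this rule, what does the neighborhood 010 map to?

0

At position 18 the neighborhood is 010; the next row has 0 there.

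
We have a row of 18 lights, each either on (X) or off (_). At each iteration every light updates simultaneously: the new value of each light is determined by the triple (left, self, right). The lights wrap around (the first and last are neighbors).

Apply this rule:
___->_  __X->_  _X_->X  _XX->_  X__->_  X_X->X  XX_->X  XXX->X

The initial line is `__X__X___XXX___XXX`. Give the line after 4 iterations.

__X__X_____X_____X

__X__X____XX____XX
__X__X_____X_____X
__X__X_____X_____X  (fixed point — unchanged through iteration 4)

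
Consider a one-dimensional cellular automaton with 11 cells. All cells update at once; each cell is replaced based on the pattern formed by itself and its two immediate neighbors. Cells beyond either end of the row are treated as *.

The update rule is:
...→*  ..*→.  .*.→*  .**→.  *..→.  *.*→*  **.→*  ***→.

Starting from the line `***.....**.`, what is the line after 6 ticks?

..*.***..**
..**..*....
...*..*.**.
.*.*..**.**
****...**..
...*.*..*..

...*.*..*..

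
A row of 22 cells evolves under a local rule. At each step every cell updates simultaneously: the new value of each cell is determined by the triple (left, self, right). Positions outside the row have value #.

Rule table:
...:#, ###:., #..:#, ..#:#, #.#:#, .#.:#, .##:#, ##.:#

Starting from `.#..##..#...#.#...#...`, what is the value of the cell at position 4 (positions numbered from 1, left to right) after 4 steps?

.

######################
......................
######################  (repeats step 1; period 2)
step 4: ......................
position 4 holds .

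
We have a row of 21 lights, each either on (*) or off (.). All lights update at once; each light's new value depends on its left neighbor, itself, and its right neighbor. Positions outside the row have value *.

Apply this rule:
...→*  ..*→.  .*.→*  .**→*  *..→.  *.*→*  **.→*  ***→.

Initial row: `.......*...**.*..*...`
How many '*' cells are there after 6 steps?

10

step 1: .*****.*.*.****..*.*.
step 2: **...*******..*..****
step 3: .*.*.*.....*..*..*...
step 4: ******.***.*..*..*.*.
step 5: .....***.***..*..****
step 6: .***.*.***.*..*..*...
count of *: 10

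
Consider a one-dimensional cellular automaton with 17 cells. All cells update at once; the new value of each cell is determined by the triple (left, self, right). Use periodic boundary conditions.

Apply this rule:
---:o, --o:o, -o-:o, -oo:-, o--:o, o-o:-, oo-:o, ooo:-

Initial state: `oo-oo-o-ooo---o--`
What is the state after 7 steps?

-o--o-o---ooooooo
-oooo-oooo------o
----o----oooooooo
ooooooooo-------o
--------oooooooo-
oooooooo-------oo
-------oooooooo--

-------oooooooo--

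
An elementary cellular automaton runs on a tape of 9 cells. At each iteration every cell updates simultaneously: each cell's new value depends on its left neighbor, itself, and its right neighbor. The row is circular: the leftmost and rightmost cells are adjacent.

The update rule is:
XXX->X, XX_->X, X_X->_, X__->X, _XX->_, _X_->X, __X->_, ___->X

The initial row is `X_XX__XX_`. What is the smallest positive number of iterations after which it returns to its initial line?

18

X__XX__X_
XX__XX_X_
_XX__X_X_
__XX_X_XX
X__X_X__X
XX_X_XX__
_X_X__XX_
_X_XX__XX
_X__XX__X
_XX__XX_X
__XX__X_X
X__XX_X_X
XX__X_X__
_XX_X_XX_
__X_X__XX
X_X_XX__X
X_X__XX__
X_XX__XX_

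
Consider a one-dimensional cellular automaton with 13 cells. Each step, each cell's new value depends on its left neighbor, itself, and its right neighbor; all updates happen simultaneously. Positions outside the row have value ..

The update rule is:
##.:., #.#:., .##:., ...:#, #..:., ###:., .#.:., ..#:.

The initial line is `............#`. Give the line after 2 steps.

###########..
............#

............#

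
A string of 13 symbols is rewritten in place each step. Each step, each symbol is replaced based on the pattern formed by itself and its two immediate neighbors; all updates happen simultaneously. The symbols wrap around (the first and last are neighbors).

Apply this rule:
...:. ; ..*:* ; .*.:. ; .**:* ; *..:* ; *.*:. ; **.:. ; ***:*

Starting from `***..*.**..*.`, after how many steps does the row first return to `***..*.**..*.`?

**.**..*.**..
*..*.**..*.**
.**..*.**..**
.*.**..*.***.
*..*.**..**.*
.**..*.***..*
.*.**..**.**.
*..*.***..*.*
.**..**.**..*
.*.***..*.**.
*..**.**..*.*
.***..*.**..*
.**.**..*.**.
**..*.**..*.*
*.**..*.**..*
..*.**..*.***
**..*.**..**.
*.**..*.***..
..*.**..**.**
**..*.***..*.
*.**..**.**..
..*.***..*.**
**..**.**..*.
*.***..*.**..
..**.**..*.**
***..*.**..*.

26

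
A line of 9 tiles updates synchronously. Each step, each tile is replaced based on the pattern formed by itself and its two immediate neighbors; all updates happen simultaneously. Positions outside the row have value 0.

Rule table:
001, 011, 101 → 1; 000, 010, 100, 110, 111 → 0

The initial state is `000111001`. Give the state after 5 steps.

step 1: 001100010
step 2: 011000100
step 3: 110001000
step 4: 100010000
step 5: 000100000

000100000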